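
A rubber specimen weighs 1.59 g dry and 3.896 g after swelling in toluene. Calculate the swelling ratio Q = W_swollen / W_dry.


Q = W_swollen / W_dry
Q = 3.896 / 1.59
Q = 2.45

Q = 2.45


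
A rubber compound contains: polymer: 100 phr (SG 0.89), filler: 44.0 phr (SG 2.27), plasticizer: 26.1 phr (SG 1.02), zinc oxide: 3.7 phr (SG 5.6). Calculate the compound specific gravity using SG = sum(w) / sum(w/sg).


Sum of weights = 173.8
Volume contributions:
  polymer: 100/0.89 = 112.3596
  filler: 44.0/2.27 = 19.3833
  plasticizer: 26.1/1.02 = 25.5882
  zinc oxide: 3.7/5.6 = 0.6607
Sum of volumes = 157.9918
SG = 173.8 / 157.9918 = 1.1

SG = 1.1


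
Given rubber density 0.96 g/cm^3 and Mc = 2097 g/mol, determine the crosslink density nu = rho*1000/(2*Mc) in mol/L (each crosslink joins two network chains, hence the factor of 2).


nu = rho * 1000 / (2 * Mc)
nu = 0.96 * 1000 / (2 * 2097)
nu = 960.0 / 4194
nu = 0.2289 mol/L

0.2289 mol/L


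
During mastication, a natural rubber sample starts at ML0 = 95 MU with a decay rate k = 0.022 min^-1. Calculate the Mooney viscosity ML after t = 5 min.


ML = ML0 * exp(-k * t)
ML = 95 * exp(-0.022 * 5)
ML = 95 * 0.8958
ML = 85.1 MU

85.1 MU


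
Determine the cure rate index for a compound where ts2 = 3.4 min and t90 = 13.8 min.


CRI = 100 / (t90 - ts2)
= 100 / (13.8 - 3.4)
= 100 / 10.4
= 9.62 min^-1

9.62 min^-1


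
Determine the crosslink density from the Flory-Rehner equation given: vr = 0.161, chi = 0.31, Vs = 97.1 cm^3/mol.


ln(1 - vr) = ln(1 - 0.161) = -0.1755
Numerator = -((-0.1755) + 0.161 + 0.31 * 0.161^2) = 0.0065
Denominator = 97.1 * (0.161^(1/3) - 0.161/2) = 45.0070
nu = 0.0065 / 45.0070 = 1.4462e-04 mol/cm^3

1.4462e-04 mol/cm^3


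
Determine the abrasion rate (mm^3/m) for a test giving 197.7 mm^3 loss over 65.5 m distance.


Rate = volume_loss / distance
= 197.7 / 65.5
= 3.018 mm^3/m

3.018 mm^3/m


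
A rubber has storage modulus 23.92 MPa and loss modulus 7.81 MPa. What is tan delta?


tan delta = E'' / E'
= 7.81 / 23.92
= 0.3265

tan delta = 0.3265


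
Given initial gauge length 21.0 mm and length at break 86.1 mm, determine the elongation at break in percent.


Elongation = (Lf - L0) / L0 * 100
= (86.1 - 21.0) / 21.0 * 100
= 65.1 / 21.0 * 100
= 310.0%

310.0%


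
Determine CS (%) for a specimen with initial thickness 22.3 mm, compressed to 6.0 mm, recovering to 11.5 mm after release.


CS = (t0 - recovered) / (t0 - ts) * 100
= (22.3 - 11.5) / (22.3 - 6.0) * 100
= 10.8 / 16.3 * 100
= 66.3%

66.3%


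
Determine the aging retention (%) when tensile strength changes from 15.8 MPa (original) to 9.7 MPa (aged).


Retention = aged / original * 100
= 9.7 / 15.8 * 100
= 61.4%

61.4%


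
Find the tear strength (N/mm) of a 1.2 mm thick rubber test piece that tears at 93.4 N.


Tear strength = force / thickness
= 93.4 / 1.2
= 77.83 N/mm

77.83 N/mm


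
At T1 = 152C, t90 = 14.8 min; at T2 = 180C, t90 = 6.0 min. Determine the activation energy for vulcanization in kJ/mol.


T1 = 425.15 K, T2 = 453.15 K
1/T1 - 1/T2 = 1.4534e-04
ln(t1/t2) = ln(14.8/6.0) = 0.9029
Ea = 8.314 * 0.9029 / 1.4534e-04 = 51648.8051 J/mol
Ea = 51.65 kJ/mol

51.65 kJ/mol


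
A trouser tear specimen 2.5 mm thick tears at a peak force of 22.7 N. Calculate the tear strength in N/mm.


Tear strength = force / thickness
= 22.7 / 2.5
= 9.08 N/mm

9.08 N/mm


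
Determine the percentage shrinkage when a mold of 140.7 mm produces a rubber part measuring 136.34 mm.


Shrinkage = (mold - part) / mold * 100
= (140.7 - 136.34) / 140.7 * 100
= 4.36 / 140.7 * 100
= 3.1%

3.1%


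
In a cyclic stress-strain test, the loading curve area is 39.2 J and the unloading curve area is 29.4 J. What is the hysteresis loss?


Hysteresis loss = loading - unloading
= 39.2 - 29.4
= 9.8 J

9.8 J


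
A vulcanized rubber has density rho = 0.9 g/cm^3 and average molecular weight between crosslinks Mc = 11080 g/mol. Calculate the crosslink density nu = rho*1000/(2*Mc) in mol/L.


nu = rho * 1000 / (2 * Mc)
nu = 0.9 * 1000 / (2 * 11080)
nu = 900.0 / 22160
nu = 0.0406 mol/L

0.0406 mol/L


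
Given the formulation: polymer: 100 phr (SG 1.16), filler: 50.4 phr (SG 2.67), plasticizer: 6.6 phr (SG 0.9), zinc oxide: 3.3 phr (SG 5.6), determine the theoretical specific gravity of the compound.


Sum of weights = 160.3
Volume contributions:
  polymer: 100/1.16 = 86.2069
  filler: 50.4/2.67 = 18.8764
  plasticizer: 6.6/0.9 = 7.3333
  zinc oxide: 3.3/5.6 = 0.5893
Sum of volumes = 113.0059
SG = 160.3 / 113.0059 = 1.419

SG = 1.419


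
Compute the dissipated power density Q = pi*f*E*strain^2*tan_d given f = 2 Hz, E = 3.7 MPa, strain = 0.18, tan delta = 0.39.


Q = pi * f * E * strain^2 * tan_d
= pi * 2 * 3.7 * 0.18^2 * 0.39
= pi * 2 * 3.7 * 0.0324 * 0.39
= 0.2938

Q = 0.2938


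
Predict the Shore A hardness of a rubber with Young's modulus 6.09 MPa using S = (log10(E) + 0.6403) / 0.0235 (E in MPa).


log10(E) = 0.0235*S - 0.6403  =>  S = (log10(E) + 0.6403) / 0.0235
log10(6.09) = 0.784617
S = (0.784617 + 0.6403) / 0.0235 = 1.424917 / 0.0235
S = 60.6

Shore A = 60.6


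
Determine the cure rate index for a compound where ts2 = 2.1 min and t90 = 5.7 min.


CRI = 100 / (t90 - ts2)
= 100 / (5.7 - 2.1)
= 100 / 3.6
= 27.78 min^-1

27.78 min^-1


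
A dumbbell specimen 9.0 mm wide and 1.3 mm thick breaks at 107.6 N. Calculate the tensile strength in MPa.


Area = width * thickness = 9.0 * 1.3 = 11.7 mm^2
TS = force / area = 107.6 / 11.7 = 9.2 MPa

9.2 MPa


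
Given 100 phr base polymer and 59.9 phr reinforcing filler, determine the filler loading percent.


Filler % = filler / (rubber + filler) * 100
= 59.9 / (100 + 59.9) * 100
= 59.9 / 159.9 * 100
= 37.46%

37.46%


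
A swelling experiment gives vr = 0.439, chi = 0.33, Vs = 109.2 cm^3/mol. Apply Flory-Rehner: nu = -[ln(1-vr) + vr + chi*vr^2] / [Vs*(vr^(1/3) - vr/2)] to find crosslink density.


ln(1 - vr) = ln(1 - 0.439) = -0.5780
Numerator = -((-0.5780) + 0.439 + 0.33 * 0.439^2) = 0.0754
Denominator = 109.2 * (0.439^(1/3) - 0.439/2) = 59.0241
nu = 0.0754 / 59.0241 = 0.0013 mol/cm^3

0.0013 mol/cm^3


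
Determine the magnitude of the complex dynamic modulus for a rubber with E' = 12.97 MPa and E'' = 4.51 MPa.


|E*| = sqrt(E'^2 + E''^2)
= sqrt(12.97^2 + 4.51^2)
= sqrt(168.2209 + 20.3401)
= 13.732 MPa

13.732 MPa


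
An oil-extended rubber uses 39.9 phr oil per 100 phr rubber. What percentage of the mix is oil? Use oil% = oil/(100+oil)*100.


Oil % = oil / (100 + oil) * 100
= 39.9 / (100 + 39.9) * 100
= 39.9 / 139.9 * 100
= 28.52%

28.52%


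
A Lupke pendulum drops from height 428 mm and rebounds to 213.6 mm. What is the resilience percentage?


Resilience = h_rebound / h_drop * 100
= 213.6 / 428 * 100
= 49.9%

49.9%


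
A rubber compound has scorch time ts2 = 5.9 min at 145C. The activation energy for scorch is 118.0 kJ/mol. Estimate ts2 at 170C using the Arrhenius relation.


Convert temperatures: T1 = 145 + 273.15 = 418.15 K, T2 = 170 + 273.15 = 443.15 K
ts2_new = 5.9 * exp(118000 / 8.314 * (1/443.15 - 1/418.15))
1/T2 - 1/T1 = -1.3491e-04
ts2_new = 0.87 min

0.87 min


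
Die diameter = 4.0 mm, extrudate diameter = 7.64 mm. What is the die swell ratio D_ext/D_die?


Die swell ratio = D_extrudate / D_die
= 7.64 / 4.0
= 1.91

Die swell = 1.91


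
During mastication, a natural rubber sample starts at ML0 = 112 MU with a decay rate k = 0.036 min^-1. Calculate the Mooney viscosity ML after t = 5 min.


ML = ML0 * exp(-k * t)
ML = 112 * exp(-0.036 * 5)
ML = 112 * 0.8353
ML = 93.55 MU

93.55 MU


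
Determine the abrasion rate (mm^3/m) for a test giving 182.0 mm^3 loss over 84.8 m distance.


Rate = volume_loss / distance
= 182.0 / 84.8
= 2.146 mm^3/m

2.146 mm^3/m


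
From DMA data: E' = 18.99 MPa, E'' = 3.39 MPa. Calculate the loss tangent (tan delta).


tan delta = E'' / E'
= 3.39 / 18.99
= 0.1785

tan delta = 0.1785


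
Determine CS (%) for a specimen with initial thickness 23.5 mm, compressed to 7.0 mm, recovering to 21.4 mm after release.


CS = (t0 - recovered) / (t0 - ts) * 100
= (23.5 - 21.4) / (23.5 - 7.0) * 100
= 2.1 / 16.5 * 100
= 12.7%

12.7%


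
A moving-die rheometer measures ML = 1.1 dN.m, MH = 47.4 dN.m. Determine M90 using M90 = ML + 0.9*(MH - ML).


M90 = ML + 0.9 * (MH - ML)
M90 = 1.1 + 0.9 * (47.4 - 1.1)
M90 = 1.1 + 0.9 * 46.3
M90 = 42.77 dN.m

42.77 dN.m


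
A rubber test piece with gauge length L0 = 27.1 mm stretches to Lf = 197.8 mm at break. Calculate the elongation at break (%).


Elongation = (Lf - L0) / L0 * 100
= (197.8 - 27.1) / 27.1 * 100
= 170.7 / 27.1 * 100
= 629.9%

629.9%


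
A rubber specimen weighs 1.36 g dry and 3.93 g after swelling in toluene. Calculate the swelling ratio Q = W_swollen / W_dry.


Q = W_swollen / W_dry
Q = 3.93 / 1.36
Q = 2.89

Q = 2.89


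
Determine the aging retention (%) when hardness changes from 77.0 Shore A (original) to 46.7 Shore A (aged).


Retention = aged / original * 100
= 46.7 / 77.0 * 100
= 60.6%

60.6%


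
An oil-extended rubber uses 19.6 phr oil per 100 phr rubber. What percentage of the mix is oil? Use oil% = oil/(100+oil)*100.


Oil % = oil / (100 + oil) * 100
= 19.6 / (100 + 19.6) * 100
= 19.6 / 119.6 * 100
= 16.39%

16.39%


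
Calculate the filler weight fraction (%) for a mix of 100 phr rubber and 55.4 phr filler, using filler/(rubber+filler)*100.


Filler % = filler / (rubber + filler) * 100
= 55.4 / (100 + 55.4) * 100
= 55.4 / 155.4 * 100
= 35.65%

35.65%


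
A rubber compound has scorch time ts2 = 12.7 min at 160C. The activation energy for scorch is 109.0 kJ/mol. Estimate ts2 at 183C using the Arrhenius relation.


Convert temperatures: T1 = 160 + 273.15 = 433.15 K, T2 = 183 + 273.15 = 456.15 K
ts2_new = 12.7 * exp(109000 / 8.314 * (1/456.15 - 1/433.15))
1/T2 - 1/T1 = -1.1641e-04
ts2_new = 2.76 min

2.76 min


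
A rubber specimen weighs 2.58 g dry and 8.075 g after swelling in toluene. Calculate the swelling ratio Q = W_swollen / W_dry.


Q = W_swollen / W_dry
Q = 8.075 / 2.58
Q = 3.13

Q = 3.13


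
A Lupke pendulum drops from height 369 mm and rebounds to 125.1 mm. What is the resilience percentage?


Resilience = h_rebound / h_drop * 100
= 125.1 / 369 * 100
= 33.9%

33.9%


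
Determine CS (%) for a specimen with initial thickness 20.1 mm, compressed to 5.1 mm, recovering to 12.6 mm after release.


CS = (t0 - recovered) / (t0 - ts) * 100
= (20.1 - 12.6) / (20.1 - 5.1) * 100
= 7.5 / 15.0 * 100
= 50.0%

50.0%


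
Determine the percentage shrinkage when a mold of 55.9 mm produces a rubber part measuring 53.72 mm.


Shrinkage = (mold - part) / mold * 100
= (55.9 - 53.72) / 55.9 * 100
= 2.18 / 55.9 * 100
= 3.9%

3.9%


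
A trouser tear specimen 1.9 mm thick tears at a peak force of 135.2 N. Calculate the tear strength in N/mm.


Tear strength = force / thickness
= 135.2 / 1.9
= 71.16 N/mm

71.16 N/mm


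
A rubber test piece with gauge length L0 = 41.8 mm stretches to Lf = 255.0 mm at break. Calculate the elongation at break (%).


Elongation = (Lf - L0) / L0 * 100
= (255.0 - 41.8) / 41.8 * 100
= 213.2 / 41.8 * 100
= 510.0%

510.0%


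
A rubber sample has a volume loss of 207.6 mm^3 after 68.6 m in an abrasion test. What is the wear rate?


Rate = volume_loss / distance
= 207.6 / 68.6
= 3.026 mm^3/m

3.026 mm^3/m


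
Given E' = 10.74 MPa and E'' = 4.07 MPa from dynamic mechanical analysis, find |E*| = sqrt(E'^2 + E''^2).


|E*| = sqrt(E'^2 + E''^2)
= sqrt(10.74^2 + 4.07^2)
= sqrt(115.3476 + 16.5649)
= 11.485 MPa

11.485 MPa


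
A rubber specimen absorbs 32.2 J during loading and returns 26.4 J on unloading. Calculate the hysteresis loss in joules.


Hysteresis loss = loading - unloading
= 32.2 - 26.4
= 5.8 J

5.8 J


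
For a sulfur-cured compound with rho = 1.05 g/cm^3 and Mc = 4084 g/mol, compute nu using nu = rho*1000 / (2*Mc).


nu = rho * 1000 / (2 * Mc)
nu = 1.05 * 1000 / (2 * 4084)
nu = 1050.0 / 8168
nu = 0.1286 mol/L

0.1286 mol/L


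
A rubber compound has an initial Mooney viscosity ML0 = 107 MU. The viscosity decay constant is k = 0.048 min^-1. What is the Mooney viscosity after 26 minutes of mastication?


ML = ML0 * exp(-k * t)
ML = 107 * exp(-0.048 * 26)
ML = 107 * 0.2871
ML = 30.72 MU

30.72 MU


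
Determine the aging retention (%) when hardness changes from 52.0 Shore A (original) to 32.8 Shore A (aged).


Retention = aged / original * 100
= 32.8 / 52.0 * 100
= 63.1%

63.1%


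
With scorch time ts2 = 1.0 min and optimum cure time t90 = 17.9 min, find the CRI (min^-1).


CRI = 100 / (t90 - ts2)
= 100 / (17.9 - 1.0)
= 100 / 16.9
= 5.92 min^-1

5.92 min^-1


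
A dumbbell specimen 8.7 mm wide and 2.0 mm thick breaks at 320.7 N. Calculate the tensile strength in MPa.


Area = width * thickness = 8.7 * 2.0 = 17.4 mm^2
TS = force / area = 320.7 / 17.4 = 18.43 MPa

18.43 MPa


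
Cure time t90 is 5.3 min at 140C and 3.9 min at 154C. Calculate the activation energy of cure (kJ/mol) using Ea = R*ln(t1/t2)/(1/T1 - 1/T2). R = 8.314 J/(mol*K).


T1 = 413.15 K, T2 = 427.15 K
1/T1 - 1/T2 = 7.9330e-05
ln(t1/t2) = ln(5.3/3.9) = 0.3067
Ea = 8.314 * 0.3067 / 7.9330e-05 = 32145.9885 J/mol
Ea = 32.15 kJ/mol

32.15 kJ/mol


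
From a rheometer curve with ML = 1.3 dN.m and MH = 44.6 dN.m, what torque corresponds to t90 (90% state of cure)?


M90 = ML + 0.9 * (MH - ML)
M90 = 1.3 + 0.9 * (44.6 - 1.3)
M90 = 1.3 + 0.9 * 43.3
M90 = 40.27 dN.m

40.27 dN.m


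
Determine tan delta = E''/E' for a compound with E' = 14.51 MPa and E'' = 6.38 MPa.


tan delta = E'' / E'
= 6.38 / 14.51
= 0.4397

tan delta = 0.4397


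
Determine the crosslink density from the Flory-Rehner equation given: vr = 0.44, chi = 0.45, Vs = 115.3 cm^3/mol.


ln(1 - vr) = ln(1 - 0.44) = -0.5798
Numerator = -((-0.5798) + 0.44 + 0.45 * 0.44^2) = 0.0527
Denominator = 115.3 * (0.44^(1/3) - 0.44/2) = 62.3301
nu = 0.0527 / 62.3301 = 8.4547e-04 mol/cm^3

8.4547e-04 mol/cm^3


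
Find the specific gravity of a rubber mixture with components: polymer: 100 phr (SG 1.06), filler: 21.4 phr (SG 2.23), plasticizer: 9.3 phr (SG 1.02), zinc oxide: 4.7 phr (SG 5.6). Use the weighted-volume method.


Sum of weights = 135.4
Volume contributions:
  polymer: 100/1.06 = 94.3396
  filler: 21.4/2.23 = 9.5964
  plasticizer: 9.3/1.02 = 9.1176
  zinc oxide: 4.7/5.6 = 0.8393
Sum of volumes = 113.8930
SG = 135.4 / 113.8930 = 1.189

SG = 1.189


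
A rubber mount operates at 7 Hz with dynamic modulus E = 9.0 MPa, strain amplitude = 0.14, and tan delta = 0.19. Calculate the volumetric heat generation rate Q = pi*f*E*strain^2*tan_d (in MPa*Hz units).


Q = pi * f * E * strain^2 * tan_d
= pi * 7 * 9.0 * 0.14^2 * 0.19
= pi * 7 * 9.0 * 0.0196 * 0.19
= 0.7371

Q = 0.7371


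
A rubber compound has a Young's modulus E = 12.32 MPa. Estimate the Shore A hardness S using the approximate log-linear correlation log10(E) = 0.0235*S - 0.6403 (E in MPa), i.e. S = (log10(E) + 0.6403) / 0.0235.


log10(E) = 0.0235*S - 0.6403  =>  S = (log10(E) + 0.6403) / 0.0235
log10(12.32) = 1.090611
S = (1.090611 + 0.6403) / 0.0235 = 1.730911 / 0.0235
S = 73.7

Shore A = 73.7


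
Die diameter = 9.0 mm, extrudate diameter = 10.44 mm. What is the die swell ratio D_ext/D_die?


Die swell ratio = D_extrudate / D_die
= 10.44 / 9.0
= 1.16

Die swell = 1.16


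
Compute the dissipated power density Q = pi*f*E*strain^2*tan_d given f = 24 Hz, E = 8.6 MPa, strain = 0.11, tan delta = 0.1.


Q = pi * f * E * strain^2 * tan_d
= pi * 24 * 8.6 * 0.11^2 * 0.1
= pi * 24 * 8.6 * 0.0121 * 0.1
= 0.7846

Q = 0.7846


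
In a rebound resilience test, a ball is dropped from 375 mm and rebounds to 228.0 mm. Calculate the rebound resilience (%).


Resilience = h_rebound / h_drop * 100
= 228.0 / 375 * 100
= 60.8%

60.8%


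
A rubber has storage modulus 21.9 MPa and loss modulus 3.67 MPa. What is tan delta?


tan delta = E'' / E'
= 3.67 / 21.9
= 0.1676

tan delta = 0.1676


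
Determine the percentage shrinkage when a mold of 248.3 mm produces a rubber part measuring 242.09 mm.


Shrinkage = (mold - part) / mold * 100
= (248.3 - 242.09) / 248.3 * 100
= 6.21 / 248.3 * 100
= 2.5%

2.5%


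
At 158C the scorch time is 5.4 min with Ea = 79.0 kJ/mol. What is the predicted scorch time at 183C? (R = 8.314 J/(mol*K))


Convert temperatures: T1 = 158 + 273.15 = 431.15 K, T2 = 183 + 273.15 = 456.15 K
ts2_new = 5.4 * exp(79000 / 8.314 * (1/456.15 - 1/431.15))
1/T2 - 1/T1 = -1.2712e-04
ts2_new = 1.61 min

1.61 min


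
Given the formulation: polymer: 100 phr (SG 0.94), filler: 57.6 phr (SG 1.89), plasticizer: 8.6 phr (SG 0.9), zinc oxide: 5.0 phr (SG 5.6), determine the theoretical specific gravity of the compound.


Sum of weights = 171.2
Volume contributions:
  polymer: 100/0.94 = 106.3830
  filler: 57.6/1.89 = 30.4762
  plasticizer: 8.6/0.9 = 9.5556
  zinc oxide: 5.0/5.6 = 0.8929
Sum of volumes = 147.3076
SG = 171.2 / 147.3076 = 1.162

SG = 1.162


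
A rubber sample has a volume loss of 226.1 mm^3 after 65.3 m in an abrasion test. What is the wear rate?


Rate = volume_loss / distance
= 226.1 / 65.3
= 3.462 mm^3/m

3.462 mm^3/m


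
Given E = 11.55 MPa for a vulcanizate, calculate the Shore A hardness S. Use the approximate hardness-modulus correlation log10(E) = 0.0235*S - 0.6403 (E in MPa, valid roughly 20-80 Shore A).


log10(E) = 0.0235*S - 0.6403  =>  S = (log10(E) + 0.6403) / 0.0235
log10(11.55) = 1.062582
S = (1.062582 + 0.6403) / 0.0235 = 1.702882 / 0.0235
S = 72.5

Shore A = 72.5


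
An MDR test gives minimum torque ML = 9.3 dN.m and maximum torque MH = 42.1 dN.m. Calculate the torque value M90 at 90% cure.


M90 = ML + 0.9 * (MH - ML)
M90 = 9.3 + 0.9 * (42.1 - 9.3)
M90 = 9.3 + 0.9 * 32.8
M90 = 38.82 dN.m

38.82 dN.m


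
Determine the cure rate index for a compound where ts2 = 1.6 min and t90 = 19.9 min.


CRI = 100 / (t90 - ts2)
= 100 / (19.9 - 1.6)
= 100 / 18.3
= 5.46 min^-1

5.46 min^-1


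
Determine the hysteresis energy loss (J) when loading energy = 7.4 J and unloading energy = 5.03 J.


Hysteresis loss = loading - unloading
= 7.4 - 5.03
= 2.37 J

2.37 J


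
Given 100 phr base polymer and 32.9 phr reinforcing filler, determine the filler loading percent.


Filler % = filler / (rubber + filler) * 100
= 32.9 / (100 + 32.9) * 100
= 32.9 / 132.9 * 100
= 24.76%

24.76%


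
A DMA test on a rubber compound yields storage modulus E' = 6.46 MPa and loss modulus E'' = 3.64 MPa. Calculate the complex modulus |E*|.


|E*| = sqrt(E'^2 + E''^2)
= sqrt(6.46^2 + 3.64^2)
= sqrt(41.7316 + 13.2496)
= 7.415 MPa

7.415 MPa


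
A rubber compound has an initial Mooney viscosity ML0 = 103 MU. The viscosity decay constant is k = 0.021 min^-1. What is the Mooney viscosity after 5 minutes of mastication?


ML = ML0 * exp(-k * t)
ML = 103 * exp(-0.021 * 5)
ML = 103 * 0.9003
ML = 92.73 MU

92.73 MU


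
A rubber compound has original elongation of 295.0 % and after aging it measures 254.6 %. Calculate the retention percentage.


Retention = aged / original * 100
= 254.6 / 295.0 * 100
= 86.3%

86.3%


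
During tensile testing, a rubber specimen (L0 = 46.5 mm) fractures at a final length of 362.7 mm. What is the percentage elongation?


Elongation = (Lf - L0) / L0 * 100
= (362.7 - 46.5) / 46.5 * 100
= 316.2 / 46.5 * 100
= 680.0%

680.0%


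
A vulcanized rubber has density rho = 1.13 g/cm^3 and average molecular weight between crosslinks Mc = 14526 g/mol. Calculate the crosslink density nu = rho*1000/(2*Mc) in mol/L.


nu = rho * 1000 / (2 * Mc)
nu = 1.13 * 1000 / (2 * 14526)
nu = 1130.0 / 29052
nu = 0.0389 mol/L

0.0389 mol/L


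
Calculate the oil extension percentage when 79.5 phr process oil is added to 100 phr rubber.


Oil % = oil / (100 + oil) * 100
= 79.5 / (100 + 79.5) * 100
= 79.5 / 179.5 * 100
= 44.29%

44.29%


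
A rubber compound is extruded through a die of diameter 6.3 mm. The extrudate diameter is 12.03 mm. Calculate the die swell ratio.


Die swell ratio = D_extrudate / D_die
= 12.03 / 6.3
= 1.91

Die swell = 1.91


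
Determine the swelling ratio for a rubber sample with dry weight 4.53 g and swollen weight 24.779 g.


Q = W_swollen / W_dry
Q = 24.779 / 4.53
Q = 5.47

Q = 5.47


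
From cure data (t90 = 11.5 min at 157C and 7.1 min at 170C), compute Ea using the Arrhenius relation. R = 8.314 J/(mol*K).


T1 = 430.15 K, T2 = 443.15 K
1/T1 - 1/T2 = 6.8198e-05
ln(t1/t2) = ln(11.5/7.1) = 0.4823
Ea = 8.314 * 0.4823 / 6.8198e-05 = 58791.1036 J/mol
Ea = 58.79 kJ/mol

58.79 kJ/mol


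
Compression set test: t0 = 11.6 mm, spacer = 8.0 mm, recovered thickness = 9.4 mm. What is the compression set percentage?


CS = (t0 - recovered) / (t0 - ts) * 100
= (11.6 - 9.4) / (11.6 - 8.0) * 100
= 2.2 / 3.6 * 100
= 61.1%

61.1%


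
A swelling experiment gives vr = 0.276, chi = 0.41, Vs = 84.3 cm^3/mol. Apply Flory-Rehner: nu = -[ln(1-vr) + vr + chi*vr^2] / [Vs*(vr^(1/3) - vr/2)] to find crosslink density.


ln(1 - vr) = ln(1 - 0.276) = -0.3230
Numerator = -((-0.3230) + 0.276 + 0.41 * 0.276^2) = 0.0157
Denominator = 84.3 * (0.276^(1/3) - 0.276/2) = 43.2529
nu = 0.0157 / 43.2529 = 3.6371e-04 mol/cm^3

3.6371e-04 mol/cm^3


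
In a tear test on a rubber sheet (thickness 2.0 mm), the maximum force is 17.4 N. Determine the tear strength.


Tear strength = force / thickness
= 17.4 / 2.0
= 8.7 N/mm

8.7 N/mm


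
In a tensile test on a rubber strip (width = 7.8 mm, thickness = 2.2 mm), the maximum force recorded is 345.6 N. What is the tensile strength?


Area = width * thickness = 7.8 * 2.2 = 17.16 mm^2
TS = force / area = 345.6 / 17.16 = 20.14 MPa

20.14 MPa


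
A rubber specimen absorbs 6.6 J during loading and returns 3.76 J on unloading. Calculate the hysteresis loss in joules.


Hysteresis loss = loading - unloading
= 6.6 - 3.76
= 2.84 J

2.84 J


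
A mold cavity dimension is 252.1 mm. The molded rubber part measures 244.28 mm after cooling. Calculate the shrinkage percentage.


Shrinkage = (mold - part) / mold * 100
= (252.1 - 244.28) / 252.1 * 100
= 7.82 / 252.1 * 100
= 3.1%

3.1%


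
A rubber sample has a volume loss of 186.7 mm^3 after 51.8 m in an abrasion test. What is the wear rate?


Rate = volume_loss / distance
= 186.7 / 51.8
= 3.604 mm^3/m

3.604 mm^3/m


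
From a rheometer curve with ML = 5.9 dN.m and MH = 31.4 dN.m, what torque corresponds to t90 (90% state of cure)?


M90 = ML + 0.9 * (MH - ML)
M90 = 5.9 + 0.9 * (31.4 - 5.9)
M90 = 5.9 + 0.9 * 25.5
M90 = 28.85 dN.m

28.85 dN.m


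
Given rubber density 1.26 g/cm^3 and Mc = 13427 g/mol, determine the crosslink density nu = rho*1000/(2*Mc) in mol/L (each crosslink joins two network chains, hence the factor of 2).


nu = rho * 1000 / (2 * Mc)
nu = 1.26 * 1000 / (2 * 13427)
nu = 1260.0 / 26854
nu = 0.0469 mol/L

0.0469 mol/L


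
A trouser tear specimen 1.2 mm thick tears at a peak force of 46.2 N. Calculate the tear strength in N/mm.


Tear strength = force / thickness
= 46.2 / 1.2
= 38.5 N/mm

38.5 N/mm


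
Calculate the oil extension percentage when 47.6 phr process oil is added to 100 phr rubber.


Oil % = oil / (100 + oil) * 100
= 47.6 / (100 + 47.6) * 100
= 47.6 / 147.6 * 100
= 32.25%

32.25%


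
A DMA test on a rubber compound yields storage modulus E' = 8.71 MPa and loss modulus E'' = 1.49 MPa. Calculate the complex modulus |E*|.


|E*| = sqrt(E'^2 + E''^2)
= sqrt(8.71^2 + 1.49^2)
= sqrt(75.8641 + 2.2201)
= 8.837 MPa

8.837 MPa


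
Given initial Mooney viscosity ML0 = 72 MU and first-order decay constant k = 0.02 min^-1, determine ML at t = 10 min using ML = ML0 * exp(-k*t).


ML = ML0 * exp(-k * t)
ML = 72 * exp(-0.02 * 10)
ML = 72 * 0.8187
ML = 58.95 MU

58.95 MU


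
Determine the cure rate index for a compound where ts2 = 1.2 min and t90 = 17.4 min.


CRI = 100 / (t90 - ts2)
= 100 / (17.4 - 1.2)
= 100 / 16.2
= 6.17 min^-1

6.17 min^-1


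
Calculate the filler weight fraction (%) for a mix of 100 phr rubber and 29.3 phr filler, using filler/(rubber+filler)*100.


Filler % = filler / (rubber + filler) * 100
= 29.3 / (100 + 29.3) * 100
= 29.3 / 129.3 * 100
= 22.66%

22.66%


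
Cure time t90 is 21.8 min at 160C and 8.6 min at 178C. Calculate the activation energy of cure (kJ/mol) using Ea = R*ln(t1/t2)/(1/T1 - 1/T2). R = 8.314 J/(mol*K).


T1 = 433.15 K, T2 = 451.15 K
1/T1 - 1/T2 = 9.2111e-05
ln(t1/t2) = ln(21.8/8.6) = 0.9301
Ea = 8.314 * 0.9301 / 9.2111e-05 = 83955.4209 J/mol
Ea = 83.96 kJ/mol

83.96 kJ/mol


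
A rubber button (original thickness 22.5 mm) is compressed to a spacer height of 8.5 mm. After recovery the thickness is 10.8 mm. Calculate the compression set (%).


CS = (t0 - recovered) / (t0 - ts) * 100
= (22.5 - 10.8) / (22.5 - 8.5) * 100
= 11.7 / 14.0 * 100
= 83.6%

83.6%


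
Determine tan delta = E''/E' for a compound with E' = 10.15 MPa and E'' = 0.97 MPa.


tan delta = E'' / E'
= 0.97 / 10.15
= 0.0956

tan delta = 0.0956


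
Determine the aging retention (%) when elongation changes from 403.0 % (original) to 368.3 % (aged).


Retention = aged / original * 100
= 368.3 / 403.0 * 100
= 91.4%

91.4%


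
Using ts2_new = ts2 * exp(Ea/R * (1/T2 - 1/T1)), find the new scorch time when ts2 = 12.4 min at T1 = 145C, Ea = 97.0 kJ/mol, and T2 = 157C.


Convert temperatures: T1 = 145 + 273.15 = 418.15 K, T2 = 157 + 273.15 = 430.15 K
ts2_new = 12.4 * exp(97000 / 8.314 * (1/430.15 - 1/418.15))
1/T2 - 1/T1 = -6.6716e-05
ts2_new = 5.69 min

5.69 min


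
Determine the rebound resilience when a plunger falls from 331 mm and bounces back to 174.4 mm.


Resilience = h_rebound / h_drop * 100
= 174.4 / 331 * 100
= 52.7%

52.7%


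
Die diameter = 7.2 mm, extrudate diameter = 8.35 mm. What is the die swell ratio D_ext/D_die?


Die swell ratio = D_extrudate / D_die
= 8.35 / 7.2
= 1.16

Die swell = 1.16


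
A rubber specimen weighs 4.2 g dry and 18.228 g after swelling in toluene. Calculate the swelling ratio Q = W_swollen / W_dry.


Q = W_swollen / W_dry
Q = 18.228 / 4.2
Q = 4.34

Q = 4.34


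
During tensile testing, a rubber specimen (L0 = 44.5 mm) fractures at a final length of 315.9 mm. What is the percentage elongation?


Elongation = (Lf - L0) / L0 * 100
= (315.9 - 44.5) / 44.5 * 100
= 271.4 / 44.5 * 100
= 609.9%

609.9%


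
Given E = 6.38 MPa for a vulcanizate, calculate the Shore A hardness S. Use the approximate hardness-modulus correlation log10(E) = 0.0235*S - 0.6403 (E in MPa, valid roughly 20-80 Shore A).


log10(E) = 0.0235*S - 0.6403  =>  S = (log10(E) + 0.6403) / 0.0235
log10(6.38) = 0.804821
S = (0.804821 + 0.6403) / 0.0235 = 1.445121 / 0.0235
S = 61.5

Shore A = 61.5


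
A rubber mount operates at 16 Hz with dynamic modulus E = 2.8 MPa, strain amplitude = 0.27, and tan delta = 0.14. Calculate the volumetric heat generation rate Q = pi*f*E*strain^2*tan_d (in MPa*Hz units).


Q = pi * f * E * strain^2 * tan_d
= pi * 16 * 2.8 * 0.27^2 * 0.14
= pi * 16 * 2.8 * 0.0729 * 0.14
= 1.4364

Q = 1.4364


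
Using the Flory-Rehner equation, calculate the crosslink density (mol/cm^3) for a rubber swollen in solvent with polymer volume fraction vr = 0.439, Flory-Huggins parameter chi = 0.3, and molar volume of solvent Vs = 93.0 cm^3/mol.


ln(1 - vr) = ln(1 - 0.439) = -0.5780
Numerator = -((-0.5780) + 0.439 + 0.3 * 0.439^2) = 0.0812
Denominator = 93.0 * (0.439^(1/3) - 0.439/2) = 50.2678
nu = 0.0812 / 50.2678 = 0.0016 mol/cm^3

0.0016 mol/cm^3


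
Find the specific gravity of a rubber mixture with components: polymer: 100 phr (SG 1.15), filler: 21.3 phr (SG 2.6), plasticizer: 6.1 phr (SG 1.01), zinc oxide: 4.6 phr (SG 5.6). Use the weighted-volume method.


Sum of weights = 132.0
Volume contributions:
  polymer: 100/1.15 = 86.9565
  filler: 21.3/2.6 = 8.1923
  plasticizer: 6.1/1.01 = 6.0396
  zinc oxide: 4.6/5.6 = 0.8214
Sum of volumes = 102.0099
SG = 132.0 / 102.0099 = 1.294

SG = 1.294


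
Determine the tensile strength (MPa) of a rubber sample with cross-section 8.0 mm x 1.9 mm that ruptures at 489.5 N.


Area = width * thickness = 8.0 * 1.9 = 15.2 mm^2
TS = force / area = 489.5 / 15.2 = 32.2 MPa

32.2 MPa


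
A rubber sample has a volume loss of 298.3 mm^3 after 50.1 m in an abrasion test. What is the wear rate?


Rate = volume_loss / distance
= 298.3 / 50.1
= 5.954 mm^3/m

5.954 mm^3/m


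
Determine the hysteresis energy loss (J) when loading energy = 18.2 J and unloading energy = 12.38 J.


Hysteresis loss = loading - unloading
= 18.2 - 12.38
= 5.82 J

5.82 J


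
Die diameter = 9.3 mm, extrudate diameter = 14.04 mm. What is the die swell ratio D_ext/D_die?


Die swell ratio = D_extrudate / D_die
= 14.04 / 9.3
= 1.51

Die swell = 1.51


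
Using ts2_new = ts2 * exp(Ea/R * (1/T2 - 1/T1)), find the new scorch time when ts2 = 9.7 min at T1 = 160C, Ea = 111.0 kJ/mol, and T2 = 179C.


Convert temperatures: T1 = 160 + 273.15 = 433.15 K, T2 = 179 + 273.15 = 452.15 K
ts2_new = 9.7 * exp(111000 / 8.314 * (1/452.15 - 1/433.15))
1/T2 - 1/T1 = -9.7014e-05
ts2_new = 2.66 min

2.66 min


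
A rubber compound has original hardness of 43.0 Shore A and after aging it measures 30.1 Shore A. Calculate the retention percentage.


Retention = aged / original * 100
= 30.1 / 43.0 * 100
= 70.0%

70.0%


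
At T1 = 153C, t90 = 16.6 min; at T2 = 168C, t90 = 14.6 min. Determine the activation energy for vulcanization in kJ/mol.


T1 = 426.15 K, T2 = 441.15 K
1/T1 - 1/T2 = 7.9789e-05
ln(t1/t2) = ln(16.6/14.6) = 0.1284
Ea = 8.314 * 0.1284 / 7.9789e-05 = 13377.3120 J/mol
Ea = 13.38 kJ/mol

13.38 kJ/mol


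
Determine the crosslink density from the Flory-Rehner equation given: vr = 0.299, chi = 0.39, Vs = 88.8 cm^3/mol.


ln(1 - vr) = ln(1 - 0.299) = -0.3552
Numerator = -((-0.3552) + 0.299 + 0.39 * 0.299^2) = 0.0214
Denominator = 88.8 * (0.299^(1/3) - 0.299/2) = 46.1039
nu = 0.0214 / 46.1039 = 4.6376e-04 mol/cm^3

4.6376e-04 mol/cm^3


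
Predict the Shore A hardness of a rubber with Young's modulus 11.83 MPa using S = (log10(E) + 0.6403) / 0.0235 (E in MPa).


log10(E) = 0.0235*S - 0.6403  =>  S = (log10(E) + 0.6403) / 0.0235
log10(11.83) = 1.072985
S = (1.072985 + 0.6403) / 0.0235 = 1.713285 / 0.0235
S = 72.9

Shore A = 72.9


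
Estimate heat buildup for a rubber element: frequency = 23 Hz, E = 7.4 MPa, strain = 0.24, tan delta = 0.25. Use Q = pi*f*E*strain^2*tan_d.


Q = pi * f * E * strain^2 * tan_d
= pi * 23 * 7.4 * 0.24^2 * 0.25
= pi * 23 * 7.4 * 0.0576 * 0.25
= 7.6997

Q = 7.6997


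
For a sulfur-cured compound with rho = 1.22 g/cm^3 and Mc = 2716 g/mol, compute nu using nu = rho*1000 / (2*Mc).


nu = rho * 1000 / (2 * Mc)
nu = 1.22 * 1000 / (2 * 2716)
nu = 1220.0 / 5432
nu = 0.2246 mol/L

0.2246 mol/L


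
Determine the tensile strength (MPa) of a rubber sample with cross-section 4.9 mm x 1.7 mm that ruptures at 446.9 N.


Area = width * thickness = 4.9 * 1.7 = 8.33 mm^2
TS = force / area = 446.9 / 8.33 = 53.65 MPa

53.65 MPa


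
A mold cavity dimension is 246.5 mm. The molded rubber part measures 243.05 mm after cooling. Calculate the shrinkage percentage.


Shrinkage = (mold - part) / mold * 100
= (246.5 - 243.05) / 246.5 * 100
= 3.45 / 246.5 * 100
= 1.4%

1.4%


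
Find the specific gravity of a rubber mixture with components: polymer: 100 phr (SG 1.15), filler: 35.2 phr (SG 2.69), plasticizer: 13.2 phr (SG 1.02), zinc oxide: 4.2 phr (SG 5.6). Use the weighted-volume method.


Sum of weights = 152.6
Volume contributions:
  polymer: 100/1.15 = 86.9565
  filler: 35.2/2.69 = 13.0855
  plasticizer: 13.2/1.02 = 12.9412
  zinc oxide: 4.2/5.6 = 0.7500
Sum of volumes = 113.7332
SG = 152.6 / 113.7332 = 1.342

SG = 1.342


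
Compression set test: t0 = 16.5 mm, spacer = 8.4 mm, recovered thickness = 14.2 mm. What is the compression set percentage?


CS = (t0 - recovered) / (t0 - ts) * 100
= (16.5 - 14.2) / (16.5 - 8.4) * 100
= 2.3 / 8.1 * 100
= 28.4%

28.4%


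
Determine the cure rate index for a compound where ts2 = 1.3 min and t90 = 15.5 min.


CRI = 100 / (t90 - ts2)
= 100 / (15.5 - 1.3)
= 100 / 14.2
= 7.04 min^-1

7.04 min^-1


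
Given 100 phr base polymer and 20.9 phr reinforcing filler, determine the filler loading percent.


Filler % = filler / (rubber + filler) * 100
= 20.9 / (100 + 20.9) * 100
= 20.9 / 120.9 * 100
= 17.29%

17.29%


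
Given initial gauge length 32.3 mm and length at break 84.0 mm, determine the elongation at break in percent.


Elongation = (Lf - L0) / L0 * 100
= (84.0 - 32.3) / 32.3 * 100
= 51.7 / 32.3 * 100
= 160.1%

160.1%


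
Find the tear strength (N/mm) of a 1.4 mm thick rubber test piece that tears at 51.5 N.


Tear strength = force / thickness
= 51.5 / 1.4
= 36.79 N/mm

36.79 N/mm


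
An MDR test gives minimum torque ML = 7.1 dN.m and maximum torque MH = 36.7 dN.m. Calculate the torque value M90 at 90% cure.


M90 = ML + 0.9 * (MH - ML)
M90 = 7.1 + 0.9 * (36.7 - 7.1)
M90 = 7.1 + 0.9 * 29.6
M90 = 33.74 dN.m

33.74 dN.m


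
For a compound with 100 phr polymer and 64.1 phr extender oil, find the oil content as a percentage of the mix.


Oil % = oil / (100 + oil) * 100
= 64.1 / (100 + 64.1) * 100
= 64.1 / 164.1 * 100
= 39.06%

39.06%


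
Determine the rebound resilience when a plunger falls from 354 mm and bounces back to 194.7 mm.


Resilience = h_rebound / h_drop * 100
= 194.7 / 354 * 100
= 55.0%

55.0%


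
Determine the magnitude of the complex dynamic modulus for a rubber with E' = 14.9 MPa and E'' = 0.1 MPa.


|E*| = sqrt(E'^2 + E''^2)
= sqrt(14.9^2 + 0.1^2)
= sqrt(222.0100 + 0.0100)
= 14.9 MPa

14.9 MPa


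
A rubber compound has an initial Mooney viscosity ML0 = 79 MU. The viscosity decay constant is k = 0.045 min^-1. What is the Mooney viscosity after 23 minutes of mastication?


ML = ML0 * exp(-k * t)
ML = 79 * exp(-0.045 * 23)
ML = 79 * 0.3552
ML = 28.06 MU

28.06 MU


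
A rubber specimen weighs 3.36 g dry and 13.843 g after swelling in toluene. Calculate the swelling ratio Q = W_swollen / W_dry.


Q = W_swollen / W_dry
Q = 13.843 / 3.36
Q = 4.12

Q = 4.12


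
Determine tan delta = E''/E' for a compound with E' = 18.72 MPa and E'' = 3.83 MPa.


tan delta = E'' / E'
= 3.83 / 18.72
= 0.2046

tan delta = 0.2046


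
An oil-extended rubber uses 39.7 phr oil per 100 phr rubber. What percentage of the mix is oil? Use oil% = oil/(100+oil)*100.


Oil % = oil / (100 + oil) * 100
= 39.7 / (100 + 39.7) * 100
= 39.7 / 139.7 * 100
= 28.42%

28.42%


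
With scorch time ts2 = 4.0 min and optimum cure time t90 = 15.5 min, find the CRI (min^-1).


CRI = 100 / (t90 - ts2)
= 100 / (15.5 - 4.0)
= 100 / 11.5
= 8.7 min^-1

8.7 min^-1


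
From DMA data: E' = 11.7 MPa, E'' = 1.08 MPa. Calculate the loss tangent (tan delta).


tan delta = E'' / E'
= 1.08 / 11.7
= 0.0923

tan delta = 0.0923


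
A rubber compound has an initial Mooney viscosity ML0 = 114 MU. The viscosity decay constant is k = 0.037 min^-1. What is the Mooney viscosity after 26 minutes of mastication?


ML = ML0 * exp(-k * t)
ML = 114 * exp(-0.037 * 26)
ML = 114 * 0.3821
ML = 43.56 MU

43.56 MU


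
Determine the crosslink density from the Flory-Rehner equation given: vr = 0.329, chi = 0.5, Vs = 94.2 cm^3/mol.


ln(1 - vr) = ln(1 - 0.329) = -0.3990
Numerator = -((-0.3990) + 0.329 + 0.5 * 0.329^2) = 0.0159
Denominator = 94.2 * (0.329^(1/3) - 0.329/2) = 49.5345
nu = 0.0159 / 49.5345 = 3.2030e-04 mol/cm^3

3.2030e-04 mol/cm^3


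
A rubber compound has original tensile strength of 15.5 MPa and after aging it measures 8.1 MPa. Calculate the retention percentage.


Retention = aged / original * 100
= 8.1 / 15.5 * 100
= 52.3%

52.3%


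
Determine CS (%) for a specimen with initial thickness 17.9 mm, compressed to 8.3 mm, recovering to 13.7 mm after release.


CS = (t0 - recovered) / (t0 - ts) * 100
= (17.9 - 13.7) / (17.9 - 8.3) * 100
= 4.2 / 9.6 * 100
= 43.8%

43.8%


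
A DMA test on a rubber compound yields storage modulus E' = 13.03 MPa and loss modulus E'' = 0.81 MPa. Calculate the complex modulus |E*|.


|E*| = sqrt(E'^2 + E''^2)
= sqrt(13.03^2 + 0.81^2)
= sqrt(169.7809 + 0.6561)
= 13.055 MPa

13.055 MPa


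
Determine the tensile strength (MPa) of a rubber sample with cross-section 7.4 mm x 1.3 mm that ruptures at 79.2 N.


Area = width * thickness = 7.4 * 1.3 = 9.62 mm^2
TS = force / area = 79.2 / 9.62 = 8.23 MPa

8.23 MPa


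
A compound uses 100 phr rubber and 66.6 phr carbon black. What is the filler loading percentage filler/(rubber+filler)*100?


Filler % = filler / (rubber + filler) * 100
= 66.6 / (100 + 66.6) * 100
= 66.6 / 166.6 * 100
= 39.98%

39.98%


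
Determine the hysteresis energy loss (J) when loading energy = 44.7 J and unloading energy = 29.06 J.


Hysteresis loss = loading - unloading
= 44.7 - 29.06
= 15.64 J

15.64 J


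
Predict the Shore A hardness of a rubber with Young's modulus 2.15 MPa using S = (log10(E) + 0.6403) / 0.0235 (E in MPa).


log10(E) = 0.0235*S - 0.6403  =>  S = (log10(E) + 0.6403) / 0.0235
log10(2.15) = 0.332438
S = (0.332438 + 0.6403) / 0.0235 = 0.972738 / 0.0235
S = 41.4

Shore A = 41.4


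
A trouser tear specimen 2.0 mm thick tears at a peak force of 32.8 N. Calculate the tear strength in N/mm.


Tear strength = force / thickness
= 32.8 / 2.0
= 16.4 N/mm

16.4 N/mm


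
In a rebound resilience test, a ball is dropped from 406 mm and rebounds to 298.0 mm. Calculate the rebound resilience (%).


Resilience = h_rebound / h_drop * 100
= 298.0 / 406 * 100
= 73.4%

73.4%


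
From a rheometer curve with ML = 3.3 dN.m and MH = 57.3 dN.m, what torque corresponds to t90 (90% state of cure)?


M90 = ML + 0.9 * (MH - ML)
M90 = 3.3 + 0.9 * (57.3 - 3.3)
M90 = 3.3 + 0.9 * 54.0
M90 = 51.9 dN.m

51.9 dN.m


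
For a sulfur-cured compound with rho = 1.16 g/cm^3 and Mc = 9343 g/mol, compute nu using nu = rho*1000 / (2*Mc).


nu = rho * 1000 / (2 * Mc)
nu = 1.16 * 1000 / (2 * 9343)
nu = 1160.0 / 18686
nu = 0.0621 mol/L

0.0621 mol/L


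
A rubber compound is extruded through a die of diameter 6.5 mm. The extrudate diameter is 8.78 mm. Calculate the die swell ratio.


Die swell ratio = D_extrudate / D_die
= 8.78 / 6.5
= 1.351

Die swell = 1.351


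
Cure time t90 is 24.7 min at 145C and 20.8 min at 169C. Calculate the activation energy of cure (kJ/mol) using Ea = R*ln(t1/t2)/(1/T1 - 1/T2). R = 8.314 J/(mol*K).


T1 = 418.15 K, T2 = 442.15 K
1/T1 - 1/T2 = 1.2981e-04
ln(t1/t2) = ln(24.7/20.8) = 0.1719
Ea = 8.314 * 0.1719 / 1.2981e-04 = 11006.5369 J/mol
Ea = 11.01 kJ/mol

11.01 kJ/mol


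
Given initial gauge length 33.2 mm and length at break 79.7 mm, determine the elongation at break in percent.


Elongation = (Lf - L0) / L0 * 100
= (79.7 - 33.2) / 33.2 * 100
= 46.5 / 33.2 * 100
= 140.1%

140.1%


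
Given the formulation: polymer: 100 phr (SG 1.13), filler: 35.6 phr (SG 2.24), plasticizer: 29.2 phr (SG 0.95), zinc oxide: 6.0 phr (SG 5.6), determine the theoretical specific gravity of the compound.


Sum of weights = 170.8
Volume contributions:
  polymer: 100/1.13 = 88.4956
  filler: 35.6/2.24 = 15.8929
  plasticizer: 29.2/0.95 = 30.7368
  zinc oxide: 6.0/5.6 = 1.0714
Sum of volumes = 136.1967
SG = 170.8 / 136.1967 = 1.254

SG = 1.254


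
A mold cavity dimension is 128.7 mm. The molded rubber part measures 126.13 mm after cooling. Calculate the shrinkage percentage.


Shrinkage = (mold - part) / mold * 100
= (128.7 - 126.13) / 128.7 * 100
= 2.57 / 128.7 * 100
= 2.0%

2.0%


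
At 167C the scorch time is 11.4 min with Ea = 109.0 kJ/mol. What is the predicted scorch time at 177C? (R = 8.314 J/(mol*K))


Convert temperatures: T1 = 167 + 273.15 = 440.15 K, T2 = 177 + 273.15 = 450.15 K
ts2_new = 11.4 * exp(109000 / 8.314 * (1/450.15 - 1/440.15))
1/T2 - 1/T1 = -5.0471e-05
ts2_new = 5.88 min

5.88 min
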